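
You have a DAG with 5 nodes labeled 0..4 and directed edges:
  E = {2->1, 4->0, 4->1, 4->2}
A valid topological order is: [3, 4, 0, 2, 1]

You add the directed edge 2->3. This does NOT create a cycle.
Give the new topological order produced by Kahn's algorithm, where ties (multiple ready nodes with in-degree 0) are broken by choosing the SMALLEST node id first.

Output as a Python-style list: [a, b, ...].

Old toposort: [3, 4, 0, 2, 1]
Added edge: 2->3
Position of 2 (3) > position of 3 (0). Must reorder: 2 must now come before 3.
Run Kahn's algorithm (break ties by smallest node id):
  initial in-degrees: [1, 2, 1, 1, 0]
  ready (indeg=0): [4]
  pop 4: indeg[0]->0; indeg[1]->1; indeg[2]->0 | ready=[0, 2] | order so far=[4]
  pop 0: no out-edges | ready=[2] | order so far=[4, 0]
  pop 2: indeg[1]->0; indeg[3]->0 | ready=[1, 3] | order so far=[4, 0, 2]
  pop 1: no out-edges | ready=[3] | order so far=[4, 0, 2, 1]
  pop 3: no out-edges | ready=[] | order so far=[4, 0, 2, 1, 3]
  Result: [4, 0, 2, 1, 3]

Answer: [4, 0, 2, 1, 3]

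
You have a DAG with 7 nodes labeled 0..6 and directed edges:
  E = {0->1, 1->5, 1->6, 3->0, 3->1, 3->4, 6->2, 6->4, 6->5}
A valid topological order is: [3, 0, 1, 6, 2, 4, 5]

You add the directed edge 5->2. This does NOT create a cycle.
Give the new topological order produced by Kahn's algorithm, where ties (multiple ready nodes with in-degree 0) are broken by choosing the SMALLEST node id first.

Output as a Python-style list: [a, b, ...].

Old toposort: [3, 0, 1, 6, 2, 4, 5]
Added edge: 5->2
Position of 5 (6) > position of 2 (4). Must reorder: 5 must now come before 2.
Run Kahn's algorithm (break ties by smallest node id):
  initial in-degrees: [1, 2, 2, 0, 2, 2, 1]
  ready (indeg=0): [3]
  pop 3: indeg[0]->0; indeg[1]->1; indeg[4]->1 | ready=[0] | order so far=[3]
  pop 0: indeg[1]->0 | ready=[1] | order so far=[3, 0]
  pop 1: indeg[5]->1; indeg[6]->0 | ready=[6] | order so far=[3, 0, 1]
  pop 6: indeg[2]->1; indeg[4]->0; indeg[5]->0 | ready=[4, 5] | order so far=[3, 0, 1, 6]
  pop 4: no out-edges | ready=[5] | order so far=[3, 0, 1, 6, 4]
  pop 5: indeg[2]->0 | ready=[2] | order so far=[3, 0, 1, 6, 4, 5]
  pop 2: no out-edges | ready=[] | order so far=[3, 0, 1, 6, 4, 5, 2]
  Result: [3, 0, 1, 6, 4, 5, 2]

Answer: [3, 0, 1, 6, 4, 5, 2]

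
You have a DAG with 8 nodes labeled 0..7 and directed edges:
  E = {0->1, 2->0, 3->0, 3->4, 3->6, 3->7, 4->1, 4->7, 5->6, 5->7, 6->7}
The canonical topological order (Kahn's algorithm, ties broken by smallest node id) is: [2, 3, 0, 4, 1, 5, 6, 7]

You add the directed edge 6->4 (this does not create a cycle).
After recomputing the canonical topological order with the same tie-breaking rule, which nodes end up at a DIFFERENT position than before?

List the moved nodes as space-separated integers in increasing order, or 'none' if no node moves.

Answer: 1 4 5 6

Derivation:
Old toposort: [2, 3, 0, 4, 1, 5, 6, 7]
Added edge 6->4
Recompute Kahn (smallest-id tiebreak):
  initial in-degrees: [2, 2, 0, 0, 2, 0, 2, 4]
  ready (indeg=0): [2, 3, 5]
  pop 2: indeg[0]->1 | ready=[3, 5] | order so far=[2]
  pop 3: indeg[0]->0; indeg[4]->1; indeg[6]->1; indeg[7]->3 | ready=[0, 5] | order so far=[2, 3]
  pop 0: indeg[1]->1 | ready=[5] | order so far=[2, 3, 0]
  pop 5: indeg[6]->0; indeg[7]->2 | ready=[6] | order so far=[2, 3, 0, 5]
  pop 6: indeg[4]->0; indeg[7]->1 | ready=[4] | order so far=[2, 3, 0, 5, 6]
  pop 4: indeg[1]->0; indeg[7]->0 | ready=[1, 7] | order so far=[2, 3, 0, 5, 6, 4]
  pop 1: no out-edges | ready=[7] | order so far=[2, 3, 0, 5, 6, 4, 1]
  pop 7: no out-edges | ready=[] | order so far=[2, 3, 0, 5, 6, 4, 1, 7]
New canonical toposort: [2, 3, 0, 5, 6, 4, 1, 7]
Compare positions:
  Node 0: index 2 -> 2 (same)
  Node 1: index 4 -> 6 (moved)
  Node 2: index 0 -> 0 (same)
  Node 3: index 1 -> 1 (same)
  Node 4: index 3 -> 5 (moved)
  Node 5: index 5 -> 3 (moved)
  Node 6: index 6 -> 4 (moved)
  Node 7: index 7 -> 7 (same)
Nodes that changed position: 1 4 5 6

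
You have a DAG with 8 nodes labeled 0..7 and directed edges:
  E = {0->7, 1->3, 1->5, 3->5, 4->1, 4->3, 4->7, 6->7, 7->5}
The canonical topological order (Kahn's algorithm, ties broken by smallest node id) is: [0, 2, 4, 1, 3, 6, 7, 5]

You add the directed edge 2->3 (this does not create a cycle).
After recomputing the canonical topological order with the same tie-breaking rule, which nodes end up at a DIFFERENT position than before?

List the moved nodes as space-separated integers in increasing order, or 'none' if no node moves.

Old toposort: [0, 2, 4, 1, 3, 6, 7, 5]
Added edge 2->3
Recompute Kahn (smallest-id tiebreak):
  initial in-degrees: [0, 1, 0, 3, 0, 3, 0, 3]
  ready (indeg=0): [0, 2, 4, 6]
  pop 0: indeg[7]->2 | ready=[2, 4, 6] | order so far=[0]
  pop 2: indeg[3]->2 | ready=[4, 6] | order so far=[0, 2]
  pop 4: indeg[1]->0; indeg[3]->1; indeg[7]->1 | ready=[1, 6] | order so far=[0, 2, 4]
  pop 1: indeg[3]->0; indeg[5]->2 | ready=[3, 6] | order so far=[0, 2, 4, 1]
  pop 3: indeg[5]->1 | ready=[6] | order so far=[0, 2, 4, 1, 3]
  pop 6: indeg[7]->0 | ready=[7] | order so far=[0, 2, 4, 1, 3, 6]
  pop 7: indeg[5]->0 | ready=[5] | order so far=[0, 2, 4, 1, 3, 6, 7]
  pop 5: no out-edges | ready=[] | order so far=[0, 2, 4, 1, 3, 6, 7, 5]
New canonical toposort: [0, 2, 4, 1, 3, 6, 7, 5]
Compare positions:
  Node 0: index 0 -> 0 (same)
  Node 1: index 3 -> 3 (same)
  Node 2: index 1 -> 1 (same)
  Node 3: index 4 -> 4 (same)
  Node 4: index 2 -> 2 (same)
  Node 5: index 7 -> 7 (same)
  Node 6: index 5 -> 5 (same)
  Node 7: index 6 -> 6 (same)
Nodes that changed position: none

Answer: none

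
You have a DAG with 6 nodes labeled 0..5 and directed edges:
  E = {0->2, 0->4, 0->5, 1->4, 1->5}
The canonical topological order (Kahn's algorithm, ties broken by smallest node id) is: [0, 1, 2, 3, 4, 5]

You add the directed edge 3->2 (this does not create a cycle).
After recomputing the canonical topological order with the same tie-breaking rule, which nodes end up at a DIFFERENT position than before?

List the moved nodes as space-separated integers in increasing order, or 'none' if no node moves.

Answer: 2 3

Derivation:
Old toposort: [0, 1, 2, 3, 4, 5]
Added edge 3->2
Recompute Kahn (smallest-id tiebreak):
  initial in-degrees: [0, 0, 2, 0, 2, 2]
  ready (indeg=0): [0, 1, 3]
  pop 0: indeg[2]->1; indeg[4]->1; indeg[5]->1 | ready=[1, 3] | order so far=[0]
  pop 1: indeg[4]->0; indeg[5]->0 | ready=[3, 4, 5] | order so far=[0, 1]
  pop 3: indeg[2]->0 | ready=[2, 4, 5] | order so far=[0, 1, 3]
  pop 2: no out-edges | ready=[4, 5] | order so far=[0, 1, 3, 2]
  pop 4: no out-edges | ready=[5] | order so far=[0, 1, 3, 2, 4]
  pop 5: no out-edges | ready=[] | order so far=[0, 1, 3, 2, 4, 5]
New canonical toposort: [0, 1, 3, 2, 4, 5]
Compare positions:
  Node 0: index 0 -> 0 (same)
  Node 1: index 1 -> 1 (same)
  Node 2: index 2 -> 3 (moved)
  Node 3: index 3 -> 2 (moved)
  Node 4: index 4 -> 4 (same)
  Node 5: index 5 -> 5 (same)
Nodes that changed position: 2 3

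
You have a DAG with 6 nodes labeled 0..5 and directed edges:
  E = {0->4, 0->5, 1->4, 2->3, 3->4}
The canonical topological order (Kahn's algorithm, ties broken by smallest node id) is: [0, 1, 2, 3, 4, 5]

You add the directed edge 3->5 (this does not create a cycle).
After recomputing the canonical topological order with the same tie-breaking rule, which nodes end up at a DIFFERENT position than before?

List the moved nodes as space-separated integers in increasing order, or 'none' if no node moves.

Answer: none

Derivation:
Old toposort: [0, 1, 2, 3, 4, 5]
Added edge 3->5
Recompute Kahn (smallest-id tiebreak):
  initial in-degrees: [0, 0, 0, 1, 3, 2]
  ready (indeg=0): [0, 1, 2]
  pop 0: indeg[4]->2; indeg[5]->1 | ready=[1, 2] | order so far=[0]
  pop 1: indeg[4]->1 | ready=[2] | order so far=[0, 1]
  pop 2: indeg[3]->0 | ready=[3] | order so far=[0, 1, 2]
  pop 3: indeg[4]->0; indeg[5]->0 | ready=[4, 5] | order so far=[0, 1, 2, 3]
  pop 4: no out-edges | ready=[5] | order so far=[0, 1, 2, 3, 4]
  pop 5: no out-edges | ready=[] | order so far=[0, 1, 2, 3, 4, 5]
New canonical toposort: [0, 1, 2, 3, 4, 5]
Compare positions:
  Node 0: index 0 -> 0 (same)
  Node 1: index 1 -> 1 (same)
  Node 2: index 2 -> 2 (same)
  Node 3: index 3 -> 3 (same)
  Node 4: index 4 -> 4 (same)
  Node 5: index 5 -> 5 (same)
Nodes that changed position: none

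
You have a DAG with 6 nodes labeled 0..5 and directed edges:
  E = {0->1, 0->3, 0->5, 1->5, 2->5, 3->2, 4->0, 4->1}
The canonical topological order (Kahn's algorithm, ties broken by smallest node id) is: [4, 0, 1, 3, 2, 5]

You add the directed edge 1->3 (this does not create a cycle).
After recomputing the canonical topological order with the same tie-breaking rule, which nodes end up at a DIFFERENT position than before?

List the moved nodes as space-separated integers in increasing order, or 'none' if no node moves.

Answer: none

Derivation:
Old toposort: [4, 0, 1, 3, 2, 5]
Added edge 1->3
Recompute Kahn (smallest-id tiebreak):
  initial in-degrees: [1, 2, 1, 2, 0, 3]
  ready (indeg=0): [4]
  pop 4: indeg[0]->0; indeg[1]->1 | ready=[0] | order so far=[4]
  pop 0: indeg[1]->0; indeg[3]->1; indeg[5]->2 | ready=[1] | order so far=[4, 0]
  pop 1: indeg[3]->0; indeg[5]->1 | ready=[3] | order so far=[4, 0, 1]
  pop 3: indeg[2]->0 | ready=[2] | order so far=[4, 0, 1, 3]
  pop 2: indeg[5]->0 | ready=[5] | order so far=[4, 0, 1, 3, 2]
  pop 5: no out-edges | ready=[] | order so far=[4, 0, 1, 3, 2, 5]
New canonical toposort: [4, 0, 1, 3, 2, 5]
Compare positions:
  Node 0: index 1 -> 1 (same)
  Node 1: index 2 -> 2 (same)
  Node 2: index 4 -> 4 (same)
  Node 3: index 3 -> 3 (same)
  Node 4: index 0 -> 0 (same)
  Node 5: index 5 -> 5 (same)
Nodes that changed position: none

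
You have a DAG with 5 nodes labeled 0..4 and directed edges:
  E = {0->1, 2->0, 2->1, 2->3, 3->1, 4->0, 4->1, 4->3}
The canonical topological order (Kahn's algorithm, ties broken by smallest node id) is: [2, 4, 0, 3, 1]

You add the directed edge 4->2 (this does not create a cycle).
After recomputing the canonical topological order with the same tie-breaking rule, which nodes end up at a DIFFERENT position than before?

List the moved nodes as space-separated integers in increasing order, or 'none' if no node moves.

Old toposort: [2, 4, 0, 3, 1]
Added edge 4->2
Recompute Kahn (smallest-id tiebreak):
  initial in-degrees: [2, 4, 1, 2, 0]
  ready (indeg=0): [4]
  pop 4: indeg[0]->1; indeg[1]->3; indeg[2]->0; indeg[3]->1 | ready=[2] | order so far=[4]
  pop 2: indeg[0]->0; indeg[1]->2; indeg[3]->0 | ready=[0, 3] | order so far=[4, 2]
  pop 0: indeg[1]->1 | ready=[3] | order so far=[4, 2, 0]
  pop 3: indeg[1]->0 | ready=[1] | order so far=[4, 2, 0, 3]
  pop 1: no out-edges | ready=[] | order so far=[4, 2, 0, 3, 1]
New canonical toposort: [4, 2, 0, 3, 1]
Compare positions:
  Node 0: index 2 -> 2 (same)
  Node 1: index 4 -> 4 (same)
  Node 2: index 0 -> 1 (moved)
  Node 3: index 3 -> 3 (same)
  Node 4: index 1 -> 0 (moved)
Nodes that changed position: 2 4

Answer: 2 4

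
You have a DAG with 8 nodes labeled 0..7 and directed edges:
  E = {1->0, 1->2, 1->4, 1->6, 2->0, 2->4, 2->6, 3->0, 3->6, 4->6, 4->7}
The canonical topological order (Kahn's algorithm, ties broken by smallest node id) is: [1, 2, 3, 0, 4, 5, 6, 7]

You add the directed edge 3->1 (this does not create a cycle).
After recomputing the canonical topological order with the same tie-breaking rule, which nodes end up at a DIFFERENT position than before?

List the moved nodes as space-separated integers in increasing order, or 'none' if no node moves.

Old toposort: [1, 2, 3, 0, 4, 5, 6, 7]
Added edge 3->1
Recompute Kahn (smallest-id tiebreak):
  initial in-degrees: [3, 1, 1, 0, 2, 0, 4, 1]
  ready (indeg=0): [3, 5]
  pop 3: indeg[0]->2; indeg[1]->0; indeg[6]->3 | ready=[1, 5] | order so far=[3]
  pop 1: indeg[0]->1; indeg[2]->0; indeg[4]->1; indeg[6]->2 | ready=[2, 5] | order so far=[3, 1]
  pop 2: indeg[0]->0; indeg[4]->0; indeg[6]->1 | ready=[0, 4, 5] | order so far=[3, 1, 2]
  pop 0: no out-edges | ready=[4, 5] | order so far=[3, 1, 2, 0]
  pop 4: indeg[6]->0; indeg[7]->0 | ready=[5, 6, 7] | order so far=[3, 1, 2, 0, 4]
  pop 5: no out-edges | ready=[6, 7] | order so far=[3, 1, 2, 0, 4, 5]
  pop 6: no out-edges | ready=[7] | order so far=[3, 1, 2, 0, 4, 5, 6]
  pop 7: no out-edges | ready=[] | order so far=[3, 1, 2, 0, 4, 5, 6, 7]
New canonical toposort: [3, 1, 2, 0, 4, 5, 6, 7]
Compare positions:
  Node 0: index 3 -> 3 (same)
  Node 1: index 0 -> 1 (moved)
  Node 2: index 1 -> 2 (moved)
  Node 3: index 2 -> 0 (moved)
  Node 4: index 4 -> 4 (same)
  Node 5: index 5 -> 5 (same)
  Node 6: index 6 -> 6 (same)
  Node 7: index 7 -> 7 (same)
Nodes that changed position: 1 2 3

Answer: 1 2 3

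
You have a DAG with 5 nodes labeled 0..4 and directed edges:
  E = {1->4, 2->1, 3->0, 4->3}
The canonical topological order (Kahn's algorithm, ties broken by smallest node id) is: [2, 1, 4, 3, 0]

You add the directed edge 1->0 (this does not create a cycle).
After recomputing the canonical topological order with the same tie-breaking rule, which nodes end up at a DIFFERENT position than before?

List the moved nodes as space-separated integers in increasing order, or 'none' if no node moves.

Answer: none

Derivation:
Old toposort: [2, 1, 4, 3, 0]
Added edge 1->0
Recompute Kahn (smallest-id tiebreak):
  initial in-degrees: [2, 1, 0, 1, 1]
  ready (indeg=0): [2]
  pop 2: indeg[1]->0 | ready=[1] | order so far=[2]
  pop 1: indeg[0]->1; indeg[4]->0 | ready=[4] | order so far=[2, 1]
  pop 4: indeg[3]->0 | ready=[3] | order so far=[2, 1, 4]
  pop 3: indeg[0]->0 | ready=[0] | order so far=[2, 1, 4, 3]
  pop 0: no out-edges | ready=[] | order so far=[2, 1, 4, 3, 0]
New canonical toposort: [2, 1, 4, 3, 0]
Compare positions:
  Node 0: index 4 -> 4 (same)
  Node 1: index 1 -> 1 (same)
  Node 2: index 0 -> 0 (same)
  Node 3: index 3 -> 3 (same)
  Node 4: index 2 -> 2 (same)
Nodes that changed position: none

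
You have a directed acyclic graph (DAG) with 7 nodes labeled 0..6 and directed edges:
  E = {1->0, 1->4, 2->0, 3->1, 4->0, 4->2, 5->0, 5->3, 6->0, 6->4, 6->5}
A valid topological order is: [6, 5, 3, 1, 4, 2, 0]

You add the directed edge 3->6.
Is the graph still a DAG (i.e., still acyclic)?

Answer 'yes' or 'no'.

Given toposort: [6, 5, 3, 1, 4, 2, 0]
Position of 3: index 2; position of 6: index 0
New edge 3->6: backward (u after v in old order)
Backward edge: old toposort is now invalid. Check if this creates a cycle.
Does 6 already reach 3? Reachable from 6: [0, 1, 2, 3, 4, 5, 6]. YES -> cycle!
Still a DAG? no

Answer: no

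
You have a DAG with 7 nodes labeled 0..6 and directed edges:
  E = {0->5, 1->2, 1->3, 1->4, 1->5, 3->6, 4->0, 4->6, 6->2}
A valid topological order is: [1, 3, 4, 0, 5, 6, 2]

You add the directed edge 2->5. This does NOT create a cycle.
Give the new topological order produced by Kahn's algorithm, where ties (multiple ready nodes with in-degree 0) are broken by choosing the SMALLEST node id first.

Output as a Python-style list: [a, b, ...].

Answer: [1, 3, 4, 0, 6, 2, 5]

Derivation:
Old toposort: [1, 3, 4, 0, 5, 6, 2]
Added edge: 2->5
Position of 2 (6) > position of 5 (4). Must reorder: 2 must now come before 5.
Run Kahn's algorithm (break ties by smallest node id):
  initial in-degrees: [1, 0, 2, 1, 1, 3, 2]
  ready (indeg=0): [1]
  pop 1: indeg[2]->1; indeg[3]->0; indeg[4]->0; indeg[5]->2 | ready=[3, 4] | order so far=[1]
  pop 3: indeg[6]->1 | ready=[4] | order so far=[1, 3]
  pop 4: indeg[0]->0; indeg[6]->0 | ready=[0, 6] | order so far=[1, 3, 4]
  pop 0: indeg[5]->1 | ready=[6] | order so far=[1, 3, 4, 0]
  pop 6: indeg[2]->0 | ready=[2] | order so far=[1, 3, 4, 0, 6]
  pop 2: indeg[5]->0 | ready=[5] | order so far=[1, 3, 4, 0, 6, 2]
  pop 5: no out-edges | ready=[] | order so far=[1, 3, 4, 0, 6, 2, 5]
  Result: [1, 3, 4, 0, 6, 2, 5]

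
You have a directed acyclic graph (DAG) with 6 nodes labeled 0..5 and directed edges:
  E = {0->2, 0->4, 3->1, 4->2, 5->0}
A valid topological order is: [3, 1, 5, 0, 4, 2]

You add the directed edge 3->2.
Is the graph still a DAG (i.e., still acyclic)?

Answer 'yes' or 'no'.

Answer: yes

Derivation:
Given toposort: [3, 1, 5, 0, 4, 2]
Position of 3: index 0; position of 2: index 5
New edge 3->2: forward
Forward edge: respects the existing order. Still a DAG, same toposort still valid.
Still a DAG? yes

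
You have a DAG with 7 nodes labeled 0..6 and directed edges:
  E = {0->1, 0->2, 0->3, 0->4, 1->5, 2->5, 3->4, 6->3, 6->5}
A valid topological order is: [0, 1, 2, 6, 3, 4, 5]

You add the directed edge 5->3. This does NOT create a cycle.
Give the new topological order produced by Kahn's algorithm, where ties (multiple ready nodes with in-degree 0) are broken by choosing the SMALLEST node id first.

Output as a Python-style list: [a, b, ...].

Answer: [0, 1, 2, 6, 5, 3, 4]

Derivation:
Old toposort: [0, 1, 2, 6, 3, 4, 5]
Added edge: 5->3
Position of 5 (6) > position of 3 (4). Must reorder: 5 must now come before 3.
Run Kahn's algorithm (break ties by smallest node id):
  initial in-degrees: [0, 1, 1, 3, 2, 3, 0]
  ready (indeg=0): [0, 6]
  pop 0: indeg[1]->0; indeg[2]->0; indeg[3]->2; indeg[4]->1 | ready=[1, 2, 6] | order so far=[0]
  pop 1: indeg[5]->2 | ready=[2, 6] | order so far=[0, 1]
  pop 2: indeg[5]->1 | ready=[6] | order so far=[0, 1, 2]
  pop 6: indeg[3]->1; indeg[5]->0 | ready=[5] | order so far=[0, 1, 2, 6]
  pop 5: indeg[3]->0 | ready=[3] | order so far=[0, 1, 2, 6, 5]
  pop 3: indeg[4]->0 | ready=[4] | order so far=[0, 1, 2, 6, 5, 3]
  pop 4: no out-edges | ready=[] | order so far=[0, 1, 2, 6, 5, 3, 4]
  Result: [0, 1, 2, 6, 5, 3, 4]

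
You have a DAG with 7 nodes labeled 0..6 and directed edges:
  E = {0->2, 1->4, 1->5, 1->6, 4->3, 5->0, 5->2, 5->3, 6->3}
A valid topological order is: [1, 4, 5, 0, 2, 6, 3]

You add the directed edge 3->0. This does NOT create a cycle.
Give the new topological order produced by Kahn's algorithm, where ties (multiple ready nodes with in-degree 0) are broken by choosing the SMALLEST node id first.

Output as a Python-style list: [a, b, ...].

Answer: [1, 4, 5, 6, 3, 0, 2]

Derivation:
Old toposort: [1, 4, 5, 0, 2, 6, 3]
Added edge: 3->0
Position of 3 (6) > position of 0 (3). Must reorder: 3 must now come before 0.
Run Kahn's algorithm (break ties by smallest node id):
  initial in-degrees: [2, 0, 2, 3, 1, 1, 1]
  ready (indeg=0): [1]
  pop 1: indeg[4]->0; indeg[5]->0; indeg[6]->0 | ready=[4, 5, 6] | order so far=[1]
  pop 4: indeg[3]->2 | ready=[5, 6] | order so far=[1, 4]
  pop 5: indeg[0]->1; indeg[2]->1; indeg[3]->1 | ready=[6] | order so far=[1, 4, 5]
  pop 6: indeg[3]->0 | ready=[3] | order so far=[1, 4, 5, 6]
  pop 3: indeg[0]->0 | ready=[0] | order so far=[1, 4, 5, 6, 3]
  pop 0: indeg[2]->0 | ready=[2] | order so far=[1, 4, 5, 6, 3, 0]
  pop 2: no out-edges | ready=[] | order so far=[1, 4, 5, 6, 3, 0, 2]
  Result: [1, 4, 5, 6, 3, 0, 2]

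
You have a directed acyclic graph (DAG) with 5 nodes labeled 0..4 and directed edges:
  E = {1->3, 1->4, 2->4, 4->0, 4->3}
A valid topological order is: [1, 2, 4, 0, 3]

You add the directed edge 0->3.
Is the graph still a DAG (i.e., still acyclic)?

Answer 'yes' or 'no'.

Answer: yes

Derivation:
Given toposort: [1, 2, 4, 0, 3]
Position of 0: index 3; position of 3: index 4
New edge 0->3: forward
Forward edge: respects the existing order. Still a DAG, same toposort still valid.
Still a DAG? yes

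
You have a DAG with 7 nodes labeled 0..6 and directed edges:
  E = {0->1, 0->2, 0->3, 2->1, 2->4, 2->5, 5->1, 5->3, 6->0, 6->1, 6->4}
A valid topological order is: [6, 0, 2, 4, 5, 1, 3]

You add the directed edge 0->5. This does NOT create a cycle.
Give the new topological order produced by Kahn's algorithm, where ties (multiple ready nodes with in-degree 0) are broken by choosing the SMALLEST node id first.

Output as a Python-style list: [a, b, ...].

Old toposort: [6, 0, 2, 4, 5, 1, 3]
Added edge: 0->5
Position of 0 (1) < position of 5 (4). Old order still valid.
Run Kahn's algorithm (break ties by smallest node id):
  initial in-degrees: [1, 4, 1, 2, 2, 2, 0]
  ready (indeg=0): [6]
  pop 6: indeg[0]->0; indeg[1]->3; indeg[4]->1 | ready=[0] | order so far=[6]
  pop 0: indeg[1]->2; indeg[2]->0; indeg[3]->1; indeg[5]->1 | ready=[2] | order so far=[6, 0]
  pop 2: indeg[1]->1; indeg[4]->0; indeg[5]->0 | ready=[4, 5] | order so far=[6, 0, 2]
  pop 4: no out-edges | ready=[5] | order so far=[6, 0, 2, 4]
  pop 5: indeg[1]->0; indeg[3]->0 | ready=[1, 3] | order so far=[6, 0, 2, 4, 5]
  pop 1: no out-edges | ready=[3] | order so far=[6, 0, 2, 4, 5, 1]
  pop 3: no out-edges | ready=[] | order so far=[6, 0, 2, 4, 5, 1, 3]
  Result: [6, 0, 2, 4, 5, 1, 3]

Answer: [6, 0, 2, 4, 5, 1, 3]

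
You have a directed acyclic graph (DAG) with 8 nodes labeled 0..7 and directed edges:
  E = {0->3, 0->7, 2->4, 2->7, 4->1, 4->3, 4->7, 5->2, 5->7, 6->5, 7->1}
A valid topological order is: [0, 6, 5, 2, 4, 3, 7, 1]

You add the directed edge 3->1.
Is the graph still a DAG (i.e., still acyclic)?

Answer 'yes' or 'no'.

Given toposort: [0, 6, 5, 2, 4, 3, 7, 1]
Position of 3: index 5; position of 1: index 7
New edge 3->1: forward
Forward edge: respects the existing order. Still a DAG, same toposort still valid.
Still a DAG? yes

Answer: yes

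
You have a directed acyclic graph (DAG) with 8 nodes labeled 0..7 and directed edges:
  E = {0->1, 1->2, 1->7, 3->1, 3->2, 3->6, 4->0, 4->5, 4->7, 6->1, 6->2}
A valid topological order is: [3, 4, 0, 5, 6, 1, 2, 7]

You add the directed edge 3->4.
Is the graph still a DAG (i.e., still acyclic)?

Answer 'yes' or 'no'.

Answer: yes

Derivation:
Given toposort: [3, 4, 0, 5, 6, 1, 2, 7]
Position of 3: index 0; position of 4: index 1
New edge 3->4: forward
Forward edge: respects the existing order. Still a DAG, same toposort still valid.
Still a DAG? yes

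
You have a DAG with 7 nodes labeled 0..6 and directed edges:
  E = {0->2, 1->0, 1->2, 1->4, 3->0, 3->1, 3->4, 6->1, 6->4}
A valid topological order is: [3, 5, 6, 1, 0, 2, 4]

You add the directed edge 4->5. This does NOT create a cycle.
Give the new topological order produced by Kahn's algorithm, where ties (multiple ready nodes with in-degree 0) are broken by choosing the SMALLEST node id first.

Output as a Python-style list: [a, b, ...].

Old toposort: [3, 5, 6, 1, 0, 2, 4]
Added edge: 4->5
Position of 4 (6) > position of 5 (1). Must reorder: 4 must now come before 5.
Run Kahn's algorithm (break ties by smallest node id):
  initial in-degrees: [2, 2, 2, 0, 3, 1, 0]
  ready (indeg=0): [3, 6]
  pop 3: indeg[0]->1; indeg[1]->1; indeg[4]->2 | ready=[6] | order so far=[3]
  pop 6: indeg[1]->0; indeg[4]->1 | ready=[1] | order so far=[3, 6]
  pop 1: indeg[0]->0; indeg[2]->1; indeg[4]->0 | ready=[0, 4] | order so far=[3, 6, 1]
  pop 0: indeg[2]->0 | ready=[2, 4] | order so far=[3, 6, 1, 0]
  pop 2: no out-edges | ready=[4] | order so far=[3, 6, 1, 0, 2]
  pop 4: indeg[5]->0 | ready=[5] | order so far=[3, 6, 1, 0, 2, 4]
  pop 5: no out-edges | ready=[] | order so far=[3, 6, 1, 0, 2, 4, 5]
  Result: [3, 6, 1, 0, 2, 4, 5]

Answer: [3, 6, 1, 0, 2, 4, 5]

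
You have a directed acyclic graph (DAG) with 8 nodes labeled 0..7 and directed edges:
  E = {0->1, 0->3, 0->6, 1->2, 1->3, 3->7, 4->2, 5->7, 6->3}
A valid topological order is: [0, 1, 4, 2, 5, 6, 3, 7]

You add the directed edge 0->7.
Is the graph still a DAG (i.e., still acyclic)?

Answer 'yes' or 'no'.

Given toposort: [0, 1, 4, 2, 5, 6, 3, 7]
Position of 0: index 0; position of 7: index 7
New edge 0->7: forward
Forward edge: respects the existing order. Still a DAG, same toposort still valid.
Still a DAG? yes

Answer: yes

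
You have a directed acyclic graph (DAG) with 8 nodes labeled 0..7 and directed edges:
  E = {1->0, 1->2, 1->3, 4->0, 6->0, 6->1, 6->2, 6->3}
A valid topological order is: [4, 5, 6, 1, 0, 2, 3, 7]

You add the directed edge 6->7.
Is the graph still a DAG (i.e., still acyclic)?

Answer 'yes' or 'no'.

Given toposort: [4, 5, 6, 1, 0, 2, 3, 7]
Position of 6: index 2; position of 7: index 7
New edge 6->7: forward
Forward edge: respects the existing order. Still a DAG, same toposort still valid.
Still a DAG? yes

Answer: yes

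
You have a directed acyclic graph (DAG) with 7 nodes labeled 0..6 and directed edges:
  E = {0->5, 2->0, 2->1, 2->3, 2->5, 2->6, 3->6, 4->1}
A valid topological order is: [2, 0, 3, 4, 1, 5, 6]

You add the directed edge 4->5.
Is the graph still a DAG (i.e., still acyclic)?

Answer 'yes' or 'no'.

Given toposort: [2, 0, 3, 4, 1, 5, 6]
Position of 4: index 3; position of 5: index 5
New edge 4->5: forward
Forward edge: respects the existing order. Still a DAG, same toposort still valid.
Still a DAG? yes

Answer: yes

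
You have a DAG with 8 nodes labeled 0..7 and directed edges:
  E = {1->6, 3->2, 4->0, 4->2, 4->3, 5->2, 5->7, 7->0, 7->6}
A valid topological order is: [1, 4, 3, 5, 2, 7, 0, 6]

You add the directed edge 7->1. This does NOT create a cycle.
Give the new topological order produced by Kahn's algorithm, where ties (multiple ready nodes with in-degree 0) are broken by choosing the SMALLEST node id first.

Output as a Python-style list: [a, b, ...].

Old toposort: [1, 4, 3, 5, 2, 7, 0, 6]
Added edge: 7->1
Position of 7 (5) > position of 1 (0). Must reorder: 7 must now come before 1.
Run Kahn's algorithm (break ties by smallest node id):
  initial in-degrees: [2, 1, 3, 1, 0, 0, 2, 1]
  ready (indeg=0): [4, 5]
  pop 4: indeg[0]->1; indeg[2]->2; indeg[3]->0 | ready=[3, 5] | order so far=[4]
  pop 3: indeg[2]->1 | ready=[5] | order so far=[4, 3]
  pop 5: indeg[2]->0; indeg[7]->0 | ready=[2, 7] | order so far=[4, 3, 5]
  pop 2: no out-edges | ready=[7] | order so far=[4, 3, 5, 2]
  pop 7: indeg[0]->0; indeg[1]->0; indeg[6]->1 | ready=[0, 1] | order so far=[4, 3, 5, 2, 7]
  pop 0: no out-edges | ready=[1] | order so far=[4, 3, 5, 2, 7, 0]
  pop 1: indeg[6]->0 | ready=[6] | order so far=[4, 3, 5, 2, 7, 0, 1]
  pop 6: no out-edges | ready=[] | order so far=[4, 3, 5, 2, 7, 0, 1, 6]
  Result: [4, 3, 5, 2, 7, 0, 1, 6]

Answer: [4, 3, 5, 2, 7, 0, 1, 6]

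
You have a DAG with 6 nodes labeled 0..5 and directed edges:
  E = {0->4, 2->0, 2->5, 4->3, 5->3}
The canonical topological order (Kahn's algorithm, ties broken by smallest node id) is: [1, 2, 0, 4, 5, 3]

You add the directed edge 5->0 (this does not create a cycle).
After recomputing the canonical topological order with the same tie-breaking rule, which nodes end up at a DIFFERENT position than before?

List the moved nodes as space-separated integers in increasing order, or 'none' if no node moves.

Answer: 0 4 5

Derivation:
Old toposort: [1, 2, 0, 4, 5, 3]
Added edge 5->0
Recompute Kahn (smallest-id tiebreak):
  initial in-degrees: [2, 0, 0, 2, 1, 1]
  ready (indeg=0): [1, 2]
  pop 1: no out-edges | ready=[2] | order so far=[1]
  pop 2: indeg[0]->1; indeg[5]->0 | ready=[5] | order so far=[1, 2]
  pop 5: indeg[0]->0; indeg[3]->1 | ready=[0] | order so far=[1, 2, 5]
  pop 0: indeg[4]->0 | ready=[4] | order so far=[1, 2, 5, 0]
  pop 4: indeg[3]->0 | ready=[3] | order so far=[1, 2, 5, 0, 4]
  pop 3: no out-edges | ready=[] | order so far=[1, 2, 5, 0, 4, 3]
New canonical toposort: [1, 2, 5, 0, 4, 3]
Compare positions:
  Node 0: index 2 -> 3 (moved)
  Node 1: index 0 -> 0 (same)
  Node 2: index 1 -> 1 (same)
  Node 3: index 5 -> 5 (same)
  Node 4: index 3 -> 4 (moved)
  Node 5: index 4 -> 2 (moved)
Nodes that changed position: 0 4 5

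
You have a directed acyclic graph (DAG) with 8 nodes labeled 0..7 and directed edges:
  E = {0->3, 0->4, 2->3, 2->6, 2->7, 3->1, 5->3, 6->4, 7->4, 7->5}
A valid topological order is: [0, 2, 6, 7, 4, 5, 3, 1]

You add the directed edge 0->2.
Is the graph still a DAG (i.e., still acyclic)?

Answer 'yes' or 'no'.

Given toposort: [0, 2, 6, 7, 4, 5, 3, 1]
Position of 0: index 0; position of 2: index 1
New edge 0->2: forward
Forward edge: respects the existing order. Still a DAG, same toposort still valid.
Still a DAG? yes

Answer: yes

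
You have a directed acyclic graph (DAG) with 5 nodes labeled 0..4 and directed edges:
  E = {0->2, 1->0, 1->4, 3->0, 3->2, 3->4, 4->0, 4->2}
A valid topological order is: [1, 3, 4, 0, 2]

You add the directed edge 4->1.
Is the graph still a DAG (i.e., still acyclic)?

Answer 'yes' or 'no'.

Given toposort: [1, 3, 4, 0, 2]
Position of 4: index 2; position of 1: index 0
New edge 4->1: backward (u after v in old order)
Backward edge: old toposort is now invalid. Check if this creates a cycle.
Does 1 already reach 4? Reachable from 1: [0, 1, 2, 4]. YES -> cycle!
Still a DAG? no

Answer: no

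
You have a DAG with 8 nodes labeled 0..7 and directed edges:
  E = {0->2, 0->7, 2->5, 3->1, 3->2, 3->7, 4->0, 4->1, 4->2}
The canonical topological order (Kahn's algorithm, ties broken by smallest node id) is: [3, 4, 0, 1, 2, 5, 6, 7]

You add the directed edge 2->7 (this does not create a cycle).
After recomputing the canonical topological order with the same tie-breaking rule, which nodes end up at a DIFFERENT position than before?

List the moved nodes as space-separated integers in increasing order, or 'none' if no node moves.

Old toposort: [3, 4, 0, 1, 2, 5, 6, 7]
Added edge 2->7
Recompute Kahn (smallest-id tiebreak):
  initial in-degrees: [1, 2, 3, 0, 0, 1, 0, 3]
  ready (indeg=0): [3, 4, 6]
  pop 3: indeg[1]->1; indeg[2]->2; indeg[7]->2 | ready=[4, 6] | order so far=[3]
  pop 4: indeg[0]->0; indeg[1]->0; indeg[2]->1 | ready=[0, 1, 6] | order so far=[3, 4]
  pop 0: indeg[2]->0; indeg[7]->1 | ready=[1, 2, 6] | order so far=[3, 4, 0]
  pop 1: no out-edges | ready=[2, 6] | order so far=[3, 4, 0, 1]
  pop 2: indeg[5]->0; indeg[7]->0 | ready=[5, 6, 7] | order so far=[3, 4, 0, 1, 2]
  pop 5: no out-edges | ready=[6, 7] | order so far=[3, 4, 0, 1, 2, 5]
  pop 6: no out-edges | ready=[7] | order so far=[3, 4, 0, 1, 2, 5, 6]
  pop 7: no out-edges | ready=[] | order so far=[3, 4, 0, 1, 2, 5, 6, 7]
New canonical toposort: [3, 4, 0, 1, 2, 5, 6, 7]
Compare positions:
  Node 0: index 2 -> 2 (same)
  Node 1: index 3 -> 3 (same)
  Node 2: index 4 -> 4 (same)
  Node 3: index 0 -> 0 (same)
  Node 4: index 1 -> 1 (same)
  Node 5: index 5 -> 5 (same)
  Node 6: index 6 -> 6 (same)
  Node 7: index 7 -> 7 (same)
Nodes that changed position: none

Answer: none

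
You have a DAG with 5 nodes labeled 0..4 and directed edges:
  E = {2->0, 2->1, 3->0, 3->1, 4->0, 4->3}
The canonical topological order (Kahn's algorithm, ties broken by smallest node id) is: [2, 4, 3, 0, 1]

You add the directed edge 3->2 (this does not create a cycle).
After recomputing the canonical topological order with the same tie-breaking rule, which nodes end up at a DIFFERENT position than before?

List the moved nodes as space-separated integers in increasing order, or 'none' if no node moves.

Answer: 2 3 4

Derivation:
Old toposort: [2, 4, 3, 0, 1]
Added edge 3->2
Recompute Kahn (smallest-id tiebreak):
  initial in-degrees: [3, 2, 1, 1, 0]
  ready (indeg=0): [4]
  pop 4: indeg[0]->2; indeg[3]->0 | ready=[3] | order so far=[4]
  pop 3: indeg[0]->1; indeg[1]->1; indeg[2]->0 | ready=[2] | order so far=[4, 3]
  pop 2: indeg[0]->0; indeg[1]->0 | ready=[0, 1] | order so far=[4, 3, 2]
  pop 0: no out-edges | ready=[1] | order so far=[4, 3, 2, 0]
  pop 1: no out-edges | ready=[] | order so far=[4, 3, 2, 0, 1]
New canonical toposort: [4, 3, 2, 0, 1]
Compare positions:
  Node 0: index 3 -> 3 (same)
  Node 1: index 4 -> 4 (same)
  Node 2: index 0 -> 2 (moved)
  Node 3: index 2 -> 1 (moved)
  Node 4: index 1 -> 0 (moved)
Nodes that changed position: 2 3 4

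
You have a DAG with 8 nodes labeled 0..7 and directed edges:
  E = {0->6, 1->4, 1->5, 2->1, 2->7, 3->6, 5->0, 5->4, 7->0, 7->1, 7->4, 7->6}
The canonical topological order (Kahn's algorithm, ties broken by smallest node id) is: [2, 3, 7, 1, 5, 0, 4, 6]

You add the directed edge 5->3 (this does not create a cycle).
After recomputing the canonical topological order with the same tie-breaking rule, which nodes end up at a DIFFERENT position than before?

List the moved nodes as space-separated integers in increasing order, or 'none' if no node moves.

Old toposort: [2, 3, 7, 1, 5, 0, 4, 6]
Added edge 5->3
Recompute Kahn (smallest-id tiebreak):
  initial in-degrees: [2, 2, 0, 1, 3, 1, 3, 1]
  ready (indeg=0): [2]
  pop 2: indeg[1]->1; indeg[7]->0 | ready=[7] | order so far=[2]
  pop 7: indeg[0]->1; indeg[1]->0; indeg[4]->2; indeg[6]->2 | ready=[1] | order so far=[2, 7]
  pop 1: indeg[4]->1; indeg[5]->0 | ready=[5] | order so far=[2, 7, 1]
  pop 5: indeg[0]->0; indeg[3]->0; indeg[4]->0 | ready=[0, 3, 4] | order so far=[2, 7, 1, 5]
  pop 0: indeg[6]->1 | ready=[3, 4] | order so far=[2, 7, 1, 5, 0]
  pop 3: indeg[6]->0 | ready=[4, 6] | order so far=[2, 7, 1, 5, 0, 3]
  pop 4: no out-edges | ready=[6] | order so far=[2, 7, 1, 5, 0, 3, 4]
  pop 6: no out-edges | ready=[] | order so far=[2, 7, 1, 5, 0, 3, 4, 6]
New canonical toposort: [2, 7, 1, 5, 0, 3, 4, 6]
Compare positions:
  Node 0: index 5 -> 4 (moved)
  Node 1: index 3 -> 2 (moved)
  Node 2: index 0 -> 0 (same)
  Node 3: index 1 -> 5 (moved)
  Node 4: index 6 -> 6 (same)
  Node 5: index 4 -> 3 (moved)
  Node 6: index 7 -> 7 (same)
  Node 7: index 2 -> 1 (moved)
Nodes that changed position: 0 1 3 5 7

Answer: 0 1 3 5 7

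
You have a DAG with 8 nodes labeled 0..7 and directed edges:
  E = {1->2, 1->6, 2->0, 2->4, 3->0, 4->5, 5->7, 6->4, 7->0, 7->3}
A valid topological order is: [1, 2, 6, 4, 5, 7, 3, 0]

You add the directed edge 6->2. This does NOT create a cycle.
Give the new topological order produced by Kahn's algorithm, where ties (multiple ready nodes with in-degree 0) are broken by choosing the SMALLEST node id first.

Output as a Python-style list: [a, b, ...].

Answer: [1, 6, 2, 4, 5, 7, 3, 0]

Derivation:
Old toposort: [1, 2, 6, 4, 5, 7, 3, 0]
Added edge: 6->2
Position of 6 (2) > position of 2 (1). Must reorder: 6 must now come before 2.
Run Kahn's algorithm (break ties by smallest node id):
  initial in-degrees: [3, 0, 2, 1, 2, 1, 1, 1]
  ready (indeg=0): [1]
  pop 1: indeg[2]->1; indeg[6]->0 | ready=[6] | order so far=[1]
  pop 6: indeg[2]->0; indeg[4]->1 | ready=[2] | order so far=[1, 6]
  pop 2: indeg[0]->2; indeg[4]->0 | ready=[4] | order so far=[1, 6, 2]
  pop 4: indeg[5]->0 | ready=[5] | order so far=[1, 6, 2, 4]
  pop 5: indeg[7]->0 | ready=[7] | order so far=[1, 6, 2, 4, 5]
  pop 7: indeg[0]->1; indeg[3]->0 | ready=[3] | order so far=[1, 6, 2, 4, 5, 7]
  pop 3: indeg[0]->0 | ready=[0] | order so far=[1, 6, 2, 4, 5, 7, 3]
  pop 0: no out-edges | ready=[] | order so far=[1, 6, 2, 4, 5, 7, 3, 0]
  Result: [1, 6, 2, 4, 5, 7, 3, 0]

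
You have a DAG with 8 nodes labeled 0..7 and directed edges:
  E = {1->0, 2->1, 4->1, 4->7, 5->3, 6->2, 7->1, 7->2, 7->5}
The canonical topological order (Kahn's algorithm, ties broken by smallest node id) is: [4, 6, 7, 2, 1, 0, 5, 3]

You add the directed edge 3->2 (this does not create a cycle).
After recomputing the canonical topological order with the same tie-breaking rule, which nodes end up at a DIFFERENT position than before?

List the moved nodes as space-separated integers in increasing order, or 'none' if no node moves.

Answer: 0 1 2 3 5

Derivation:
Old toposort: [4, 6, 7, 2, 1, 0, 5, 3]
Added edge 3->2
Recompute Kahn (smallest-id tiebreak):
  initial in-degrees: [1, 3, 3, 1, 0, 1, 0, 1]
  ready (indeg=0): [4, 6]
  pop 4: indeg[1]->2; indeg[7]->0 | ready=[6, 7] | order so far=[4]
  pop 6: indeg[2]->2 | ready=[7] | order so far=[4, 6]
  pop 7: indeg[1]->1; indeg[2]->1; indeg[5]->0 | ready=[5] | order so far=[4, 6, 7]
  pop 5: indeg[3]->0 | ready=[3] | order so far=[4, 6, 7, 5]
  pop 3: indeg[2]->0 | ready=[2] | order so far=[4, 6, 7, 5, 3]
  pop 2: indeg[1]->0 | ready=[1] | order so far=[4, 6, 7, 5, 3, 2]
  pop 1: indeg[0]->0 | ready=[0] | order so far=[4, 6, 7, 5, 3, 2, 1]
  pop 0: no out-edges | ready=[] | order so far=[4, 6, 7, 5, 3, 2, 1, 0]
New canonical toposort: [4, 6, 7, 5, 3, 2, 1, 0]
Compare positions:
  Node 0: index 5 -> 7 (moved)
  Node 1: index 4 -> 6 (moved)
  Node 2: index 3 -> 5 (moved)
  Node 3: index 7 -> 4 (moved)
  Node 4: index 0 -> 0 (same)
  Node 5: index 6 -> 3 (moved)
  Node 6: index 1 -> 1 (same)
  Node 7: index 2 -> 2 (same)
Nodes that changed position: 0 1 2 3 5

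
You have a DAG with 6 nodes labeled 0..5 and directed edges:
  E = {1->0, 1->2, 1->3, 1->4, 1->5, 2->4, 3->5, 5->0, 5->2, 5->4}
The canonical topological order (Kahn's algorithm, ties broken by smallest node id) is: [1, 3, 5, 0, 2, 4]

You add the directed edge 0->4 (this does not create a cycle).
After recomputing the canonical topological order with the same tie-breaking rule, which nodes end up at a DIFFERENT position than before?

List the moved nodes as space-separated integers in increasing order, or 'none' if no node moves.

Answer: none

Derivation:
Old toposort: [1, 3, 5, 0, 2, 4]
Added edge 0->4
Recompute Kahn (smallest-id tiebreak):
  initial in-degrees: [2, 0, 2, 1, 4, 2]
  ready (indeg=0): [1]
  pop 1: indeg[0]->1; indeg[2]->1; indeg[3]->0; indeg[4]->3; indeg[5]->1 | ready=[3] | order so far=[1]
  pop 3: indeg[5]->0 | ready=[5] | order so far=[1, 3]
  pop 5: indeg[0]->0; indeg[2]->0; indeg[4]->2 | ready=[0, 2] | order so far=[1, 3, 5]
  pop 0: indeg[4]->1 | ready=[2] | order so far=[1, 3, 5, 0]
  pop 2: indeg[4]->0 | ready=[4] | order so far=[1, 3, 5, 0, 2]
  pop 4: no out-edges | ready=[] | order so far=[1, 3, 5, 0, 2, 4]
New canonical toposort: [1, 3, 5, 0, 2, 4]
Compare positions:
  Node 0: index 3 -> 3 (same)
  Node 1: index 0 -> 0 (same)
  Node 2: index 4 -> 4 (same)
  Node 3: index 1 -> 1 (same)
  Node 4: index 5 -> 5 (same)
  Node 5: index 2 -> 2 (same)
Nodes that changed position: none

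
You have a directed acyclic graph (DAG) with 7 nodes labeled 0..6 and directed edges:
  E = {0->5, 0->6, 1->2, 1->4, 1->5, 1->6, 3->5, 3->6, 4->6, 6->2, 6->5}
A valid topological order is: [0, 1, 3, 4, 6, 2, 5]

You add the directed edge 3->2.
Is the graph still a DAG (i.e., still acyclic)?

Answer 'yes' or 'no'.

Answer: yes

Derivation:
Given toposort: [0, 1, 3, 4, 6, 2, 5]
Position of 3: index 2; position of 2: index 5
New edge 3->2: forward
Forward edge: respects the existing order. Still a DAG, same toposort still valid.
Still a DAG? yes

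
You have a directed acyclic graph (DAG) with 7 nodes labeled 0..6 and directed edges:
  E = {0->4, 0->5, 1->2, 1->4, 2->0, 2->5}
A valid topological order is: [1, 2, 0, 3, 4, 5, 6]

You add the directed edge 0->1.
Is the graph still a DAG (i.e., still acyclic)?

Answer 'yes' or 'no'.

Given toposort: [1, 2, 0, 3, 4, 5, 6]
Position of 0: index 2; position of 1: index 0
New edge 0->1: backward (u after v in old order)
Backward edge: old toposort is now invalid. Check if this creates a cycle.
Does 1 already reach 0? Reachable from 1: [0, 1, 2, 4, 5]. YES -> cycle!
Still a DAG? no

Answer: no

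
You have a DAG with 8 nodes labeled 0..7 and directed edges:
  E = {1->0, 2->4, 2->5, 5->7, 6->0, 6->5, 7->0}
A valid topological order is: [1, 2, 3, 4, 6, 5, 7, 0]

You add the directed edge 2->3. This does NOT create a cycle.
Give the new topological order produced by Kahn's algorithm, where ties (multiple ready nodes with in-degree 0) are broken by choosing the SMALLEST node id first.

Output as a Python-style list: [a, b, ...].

Old toposort: [1, 2, 3, 4, 6, 5, 7, 0]
Added edge: 2->3
Position of 2 (1) < position of 3 (2). Old order still valid.
Run Kahn's algorithm (break ties by smallest node id):
  initial in-degrees: [3, 0, 0, 1, 1, 2, 0, 1]
  ready (indeg=0): [1, 2, 6]
  pop 1: indeg[0]->2 | ready=[2, 6] | order so far=[1]
  pop 2: indeg[3]->0; indeg[4]->0; indeg[5]->1 | ready=[3, 4, 6] | order so far=[1, 2]
  pop 3: no out-edges | ready=[4, 6] | order so far=[1, 2, 3]
  pop 4: no out-edges | ready=[6] | order so far=[1, 2, 3, 4]
  pop 6: indeg[0]->1; indeg[5]->0 | ready=[5] | order so far=[1, 2, 3, 4, 6]
  pop 5: indeg[7]->0 | ready=[7] | order so far=[1, 2, 3, 4, 6, 5]
  pop 7: indeg[0]->0 | ready=[0] | order so far=[1, 2, 3, 4, 6, 5, 7]
  pop 0: no out-edges | ready=[] | order so far=[1, 2, 3, 4, 6, 5, 7, 0]
  Result: [1, 2, 3, 4, 6, 5, 7, 0]

Answer: [1, 2, 3, 4, 6, 5, 7, 0]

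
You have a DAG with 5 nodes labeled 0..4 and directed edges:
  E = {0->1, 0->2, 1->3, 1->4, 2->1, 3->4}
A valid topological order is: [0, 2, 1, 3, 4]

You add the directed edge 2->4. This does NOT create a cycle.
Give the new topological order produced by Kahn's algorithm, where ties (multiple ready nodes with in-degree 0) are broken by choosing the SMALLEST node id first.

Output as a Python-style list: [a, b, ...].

Old toposort: [0, 2, 1, 3, 4]
Added edge: 2->4
Position of 2 (1) < position of 4 (4). Old order still valid.
Run Kahn's algorithm (break ties by smallest node id):
  initial in-degrees: [0, 2, 1, 1, 3]
  ready (indeg=0): [0]
  pop 0: indeg[1]->1; indeg[2]->0 | ready=[2] | order so far=[0]
  pop 2: indeg[1]->0; indeg[4]->2 | ready=[1] | order so far=[0, 2]
  pop 1: indeg[3]->0; indeg[4]->1 | ready=[3] | order so far=[0, 2, 1]
  pop 3: indeg[4]->0 | ready=[4] | order so far=[0, 2, 1, 3]
  pop 4: no out-edges | ready=[] | order so far=[0, 2, 1, 3, 4]
  Result: [0, 2, 1, 3, 4]

Answer: [0, 2, 1, 3, 4]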